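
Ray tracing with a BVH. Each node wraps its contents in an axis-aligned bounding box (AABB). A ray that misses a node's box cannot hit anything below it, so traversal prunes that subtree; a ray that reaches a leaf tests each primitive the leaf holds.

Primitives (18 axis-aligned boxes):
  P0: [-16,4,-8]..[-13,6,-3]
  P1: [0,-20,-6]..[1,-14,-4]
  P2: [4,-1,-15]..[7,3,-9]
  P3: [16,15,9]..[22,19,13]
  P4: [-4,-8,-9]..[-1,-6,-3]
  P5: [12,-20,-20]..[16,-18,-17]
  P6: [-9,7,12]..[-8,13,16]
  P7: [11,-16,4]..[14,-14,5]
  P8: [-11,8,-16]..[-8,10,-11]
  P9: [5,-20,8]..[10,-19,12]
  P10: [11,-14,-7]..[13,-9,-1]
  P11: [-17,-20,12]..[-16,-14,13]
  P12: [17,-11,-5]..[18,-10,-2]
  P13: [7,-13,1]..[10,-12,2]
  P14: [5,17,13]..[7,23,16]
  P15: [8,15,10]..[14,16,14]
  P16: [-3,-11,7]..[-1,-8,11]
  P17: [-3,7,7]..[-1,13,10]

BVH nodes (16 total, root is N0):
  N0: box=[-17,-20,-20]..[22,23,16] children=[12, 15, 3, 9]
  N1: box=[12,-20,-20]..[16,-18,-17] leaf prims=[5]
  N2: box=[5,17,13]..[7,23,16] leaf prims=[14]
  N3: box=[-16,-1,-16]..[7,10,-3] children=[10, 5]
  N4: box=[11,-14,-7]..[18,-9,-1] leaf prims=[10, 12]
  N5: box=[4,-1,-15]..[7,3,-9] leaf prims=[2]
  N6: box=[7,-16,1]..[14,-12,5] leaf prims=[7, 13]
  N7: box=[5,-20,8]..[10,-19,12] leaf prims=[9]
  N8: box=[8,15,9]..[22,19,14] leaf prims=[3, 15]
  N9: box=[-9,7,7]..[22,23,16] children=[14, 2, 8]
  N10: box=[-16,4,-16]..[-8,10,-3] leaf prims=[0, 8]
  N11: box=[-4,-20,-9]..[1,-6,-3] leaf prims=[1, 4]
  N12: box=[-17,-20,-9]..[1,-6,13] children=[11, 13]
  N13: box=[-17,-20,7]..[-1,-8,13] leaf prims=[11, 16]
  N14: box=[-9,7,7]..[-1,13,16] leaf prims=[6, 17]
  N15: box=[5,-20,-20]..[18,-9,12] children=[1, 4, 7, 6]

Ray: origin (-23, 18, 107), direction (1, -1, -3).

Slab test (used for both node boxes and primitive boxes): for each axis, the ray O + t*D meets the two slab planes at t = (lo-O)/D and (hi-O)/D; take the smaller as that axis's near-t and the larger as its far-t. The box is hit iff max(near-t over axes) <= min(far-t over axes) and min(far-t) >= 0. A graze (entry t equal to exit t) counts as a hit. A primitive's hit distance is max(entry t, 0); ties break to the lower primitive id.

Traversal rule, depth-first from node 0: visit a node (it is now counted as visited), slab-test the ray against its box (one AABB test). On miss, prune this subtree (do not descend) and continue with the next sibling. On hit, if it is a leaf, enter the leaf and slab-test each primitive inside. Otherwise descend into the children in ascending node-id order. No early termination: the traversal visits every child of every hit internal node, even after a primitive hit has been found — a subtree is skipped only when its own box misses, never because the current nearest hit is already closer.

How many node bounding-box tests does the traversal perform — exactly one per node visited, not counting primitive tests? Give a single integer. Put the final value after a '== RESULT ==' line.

Walk:
N0 x:[6,45] y:[-5,38] z:[91/3,127/3] -> hit [91/3,38], descend [3, 9, 12, 15]
  N3 x:[7,30] y:[8,19] z:[110/3,41] -> miss, prune
  N9 x:[14,45] y:[-5,11] z:[91/3,100/3] -> miss, prune
  N12 x:[6,24] y:[24,38] z:[94/3,116/3] -> miss, prune
  N15 x:[28,41] y:[27,38] z:[95/3,127/3] -> hit [95/3,38], descend [1, 4, 6, 7]
    N1 x:[35,39] y:[36,38] z:[124/3,127/3] -> miss, prune
    N4 x:[34,41] y:[27,32] z:[36,38] -> miss, prune
    N6 x:[30,37] y:[30,34] z:[34,106/3] -> hit [34,34] leaf, test {P7@t=34, P13(miss)}
    N7 x:[28,33] y:[37,38] z:[95/3,33] -> miss, prune

Summary -> nodes [0, 3, 9, 12, 15, 1, 4, 6, 7]; box-tests=9; leaf-entries=1; first=P7

== RESULT ==
9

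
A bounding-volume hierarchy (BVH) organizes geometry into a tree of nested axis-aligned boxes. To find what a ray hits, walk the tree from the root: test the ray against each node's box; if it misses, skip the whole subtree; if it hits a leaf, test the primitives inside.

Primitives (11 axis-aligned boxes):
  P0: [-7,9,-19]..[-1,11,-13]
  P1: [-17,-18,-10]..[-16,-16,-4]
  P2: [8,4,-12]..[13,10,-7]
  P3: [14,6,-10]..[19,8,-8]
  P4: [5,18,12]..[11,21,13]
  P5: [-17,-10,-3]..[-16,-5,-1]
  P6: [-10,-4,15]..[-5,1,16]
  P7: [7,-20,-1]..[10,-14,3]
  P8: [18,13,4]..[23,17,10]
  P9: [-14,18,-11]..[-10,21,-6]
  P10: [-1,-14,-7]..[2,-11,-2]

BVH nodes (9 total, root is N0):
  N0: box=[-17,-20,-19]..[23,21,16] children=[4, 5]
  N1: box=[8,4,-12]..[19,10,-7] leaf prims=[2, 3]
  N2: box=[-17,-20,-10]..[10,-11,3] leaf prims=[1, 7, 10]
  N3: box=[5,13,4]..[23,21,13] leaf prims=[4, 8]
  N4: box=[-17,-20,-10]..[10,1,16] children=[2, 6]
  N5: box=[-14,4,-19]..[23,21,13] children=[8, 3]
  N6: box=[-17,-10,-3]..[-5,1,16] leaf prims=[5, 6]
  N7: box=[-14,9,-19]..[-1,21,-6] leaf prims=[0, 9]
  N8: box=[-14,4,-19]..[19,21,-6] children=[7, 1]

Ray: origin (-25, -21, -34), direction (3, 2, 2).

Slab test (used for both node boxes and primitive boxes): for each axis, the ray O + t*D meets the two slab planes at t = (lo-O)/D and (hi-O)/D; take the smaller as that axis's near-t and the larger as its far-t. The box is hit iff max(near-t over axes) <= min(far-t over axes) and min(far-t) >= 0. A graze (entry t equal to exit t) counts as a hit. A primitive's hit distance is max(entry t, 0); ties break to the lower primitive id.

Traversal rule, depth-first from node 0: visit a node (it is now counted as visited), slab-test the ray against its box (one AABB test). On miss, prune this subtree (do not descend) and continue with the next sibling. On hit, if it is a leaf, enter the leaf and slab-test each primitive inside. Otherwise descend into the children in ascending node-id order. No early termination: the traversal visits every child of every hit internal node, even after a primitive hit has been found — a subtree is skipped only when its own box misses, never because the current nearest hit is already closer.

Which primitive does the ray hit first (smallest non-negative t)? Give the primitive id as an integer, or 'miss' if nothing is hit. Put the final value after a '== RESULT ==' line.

Trace the traversal:
N0 x:[8/3,16] y:[1/2,21] z:[15/2,25] -> hit [15/2,16], descend [4, 5]
  N4 x:[8/3,35/3] y:[1/2,11] z:[12,25] -> miss, prune
  N5 x:[11/3,16] y:[25/2,21] z:[15/2,47/2] -> hit [25/2,16], descend [3, 8]
    N3 x:[10,16] y:[17,21] z:[19,47/2] -> miss, prune
    N8 x:[11/3,44/3] y:[25/2,21] z:[15/2,14] -> hit [25/2,14], descend [1, 7]
      N1 x:[11,44/3] y:[25/2,31/2] z:[11,27/2] -> hit [25/2,27/2] leaf, test {P2@t=25/2, P3(miss)}
      N7 x:[11/3,8] y:[15,21] z:[15/2,14] -> miss, prune

7 AABB tests over nodes [0, 4, 5, 3, 8, 1, 7]; 1 leaf entered; closest P2.

== RESULT ==
2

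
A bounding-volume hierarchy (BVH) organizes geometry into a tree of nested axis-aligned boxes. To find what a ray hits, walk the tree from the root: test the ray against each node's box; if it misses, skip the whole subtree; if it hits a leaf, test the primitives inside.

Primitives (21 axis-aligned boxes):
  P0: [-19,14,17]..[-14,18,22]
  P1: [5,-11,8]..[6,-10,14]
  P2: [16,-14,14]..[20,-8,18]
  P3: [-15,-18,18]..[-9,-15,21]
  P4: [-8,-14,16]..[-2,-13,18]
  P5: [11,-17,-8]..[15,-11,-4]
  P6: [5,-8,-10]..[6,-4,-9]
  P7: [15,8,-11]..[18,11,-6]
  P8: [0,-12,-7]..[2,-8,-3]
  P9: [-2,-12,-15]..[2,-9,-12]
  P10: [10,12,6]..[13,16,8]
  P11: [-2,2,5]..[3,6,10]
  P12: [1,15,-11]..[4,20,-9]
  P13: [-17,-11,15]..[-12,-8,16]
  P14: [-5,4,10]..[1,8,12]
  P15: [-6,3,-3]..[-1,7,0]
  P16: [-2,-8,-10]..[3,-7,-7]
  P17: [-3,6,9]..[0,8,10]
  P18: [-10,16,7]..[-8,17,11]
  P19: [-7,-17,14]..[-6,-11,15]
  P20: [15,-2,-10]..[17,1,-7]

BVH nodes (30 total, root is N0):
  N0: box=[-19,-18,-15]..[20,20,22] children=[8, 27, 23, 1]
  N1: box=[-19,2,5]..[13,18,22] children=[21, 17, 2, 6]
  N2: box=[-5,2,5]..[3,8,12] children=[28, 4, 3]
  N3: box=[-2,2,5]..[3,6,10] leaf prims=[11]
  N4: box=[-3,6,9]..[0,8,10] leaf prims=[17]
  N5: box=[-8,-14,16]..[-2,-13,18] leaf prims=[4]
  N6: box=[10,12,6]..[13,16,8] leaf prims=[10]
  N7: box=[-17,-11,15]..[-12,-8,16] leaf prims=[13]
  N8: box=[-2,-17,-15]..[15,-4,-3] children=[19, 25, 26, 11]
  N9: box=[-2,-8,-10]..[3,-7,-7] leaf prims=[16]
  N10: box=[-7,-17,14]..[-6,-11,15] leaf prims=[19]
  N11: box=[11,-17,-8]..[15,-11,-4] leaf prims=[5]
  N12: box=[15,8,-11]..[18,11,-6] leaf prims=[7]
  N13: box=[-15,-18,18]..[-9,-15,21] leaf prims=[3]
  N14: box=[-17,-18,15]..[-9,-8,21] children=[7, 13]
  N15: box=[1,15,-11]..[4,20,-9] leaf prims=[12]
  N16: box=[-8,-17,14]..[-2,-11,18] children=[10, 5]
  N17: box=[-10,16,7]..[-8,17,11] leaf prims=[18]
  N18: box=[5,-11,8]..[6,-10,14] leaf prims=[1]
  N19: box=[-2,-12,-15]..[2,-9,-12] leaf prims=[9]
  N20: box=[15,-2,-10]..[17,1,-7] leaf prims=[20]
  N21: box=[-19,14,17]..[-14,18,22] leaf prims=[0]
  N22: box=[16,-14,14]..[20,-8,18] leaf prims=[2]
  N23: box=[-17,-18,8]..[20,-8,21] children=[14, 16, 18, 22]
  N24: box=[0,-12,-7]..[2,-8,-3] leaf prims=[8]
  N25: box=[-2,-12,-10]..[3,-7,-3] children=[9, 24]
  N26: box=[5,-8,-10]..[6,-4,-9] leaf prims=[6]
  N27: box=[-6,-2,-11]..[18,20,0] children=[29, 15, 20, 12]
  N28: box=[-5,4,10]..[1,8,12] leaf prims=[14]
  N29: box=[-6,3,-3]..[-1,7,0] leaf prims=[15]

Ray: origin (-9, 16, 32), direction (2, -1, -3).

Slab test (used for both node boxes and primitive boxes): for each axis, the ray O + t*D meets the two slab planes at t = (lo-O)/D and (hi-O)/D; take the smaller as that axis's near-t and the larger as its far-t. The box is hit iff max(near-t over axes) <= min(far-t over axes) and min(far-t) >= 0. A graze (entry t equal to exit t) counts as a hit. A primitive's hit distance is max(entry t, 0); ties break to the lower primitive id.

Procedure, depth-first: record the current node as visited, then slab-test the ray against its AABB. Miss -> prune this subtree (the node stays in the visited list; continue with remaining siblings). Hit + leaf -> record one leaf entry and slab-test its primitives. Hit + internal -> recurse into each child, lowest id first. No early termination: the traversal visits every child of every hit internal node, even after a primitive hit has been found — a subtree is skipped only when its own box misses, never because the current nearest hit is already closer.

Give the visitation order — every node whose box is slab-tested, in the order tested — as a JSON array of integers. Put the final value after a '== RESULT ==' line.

Walk:
N0 x:[-5,29/2] y:[-4,34] z:[10/3,47/3] -> hit [10/3,29/2], descend [1, 8, 23, 27]
  N1 x:[-5,11] y:[-2,14] z:[10/3,9] -> hit [10/3,9], descend [2, 6, 17, 21]
    N2 x:[2,6] y:[8,14] z:[20/3,9] -> miss, prune
    N6 x:[19/2,11] y:[0,4] z:[8,26/3] -> miss, prune
    N17 x:[-1/2,1/2] y:[-1,0] z:[7,25/3] -> miss, prune
    N21 x:[-5,-5/2] y:[-2,2] z:[10/3,5] -> miss, prune
  N8 x:[7/2,12] y:[20,33] z:[35/3,47/3] -> miss, prune
  N23 x:[-4,29/2] y:[24,34] z:[11/3,8] -> miss, prune
  N27 x:[3/2,27/2] y:[-4,18] z:[32/3,43/3] -> hit [32/3,27/2], descend [12, 15, 20, 29]
    N12 x:[12,27/2] y:[5,8] z:[38/3,43/3] -> miss, prune
    N15 x:[5,13/2] y:[-4,1] z:[41/3,43/3] -> miss, prune
    N20 x:[12,13] y:[15,18] z:[13,14] -> miss, prune
    N29 x:[3/2,4] y:[9,13] z:[32/3,35/3] -> miss, prune

13 AABB tests over nodes [0, 1, 2, 6, 17, 21, 8, 23, 27, 12, 15, 20, 29]; 0 leaves entered; closest miss.

== RESULT ==
[0, 1, 2, 6, 17, 21, 8, 23, 27, 12, 15, 20, 29]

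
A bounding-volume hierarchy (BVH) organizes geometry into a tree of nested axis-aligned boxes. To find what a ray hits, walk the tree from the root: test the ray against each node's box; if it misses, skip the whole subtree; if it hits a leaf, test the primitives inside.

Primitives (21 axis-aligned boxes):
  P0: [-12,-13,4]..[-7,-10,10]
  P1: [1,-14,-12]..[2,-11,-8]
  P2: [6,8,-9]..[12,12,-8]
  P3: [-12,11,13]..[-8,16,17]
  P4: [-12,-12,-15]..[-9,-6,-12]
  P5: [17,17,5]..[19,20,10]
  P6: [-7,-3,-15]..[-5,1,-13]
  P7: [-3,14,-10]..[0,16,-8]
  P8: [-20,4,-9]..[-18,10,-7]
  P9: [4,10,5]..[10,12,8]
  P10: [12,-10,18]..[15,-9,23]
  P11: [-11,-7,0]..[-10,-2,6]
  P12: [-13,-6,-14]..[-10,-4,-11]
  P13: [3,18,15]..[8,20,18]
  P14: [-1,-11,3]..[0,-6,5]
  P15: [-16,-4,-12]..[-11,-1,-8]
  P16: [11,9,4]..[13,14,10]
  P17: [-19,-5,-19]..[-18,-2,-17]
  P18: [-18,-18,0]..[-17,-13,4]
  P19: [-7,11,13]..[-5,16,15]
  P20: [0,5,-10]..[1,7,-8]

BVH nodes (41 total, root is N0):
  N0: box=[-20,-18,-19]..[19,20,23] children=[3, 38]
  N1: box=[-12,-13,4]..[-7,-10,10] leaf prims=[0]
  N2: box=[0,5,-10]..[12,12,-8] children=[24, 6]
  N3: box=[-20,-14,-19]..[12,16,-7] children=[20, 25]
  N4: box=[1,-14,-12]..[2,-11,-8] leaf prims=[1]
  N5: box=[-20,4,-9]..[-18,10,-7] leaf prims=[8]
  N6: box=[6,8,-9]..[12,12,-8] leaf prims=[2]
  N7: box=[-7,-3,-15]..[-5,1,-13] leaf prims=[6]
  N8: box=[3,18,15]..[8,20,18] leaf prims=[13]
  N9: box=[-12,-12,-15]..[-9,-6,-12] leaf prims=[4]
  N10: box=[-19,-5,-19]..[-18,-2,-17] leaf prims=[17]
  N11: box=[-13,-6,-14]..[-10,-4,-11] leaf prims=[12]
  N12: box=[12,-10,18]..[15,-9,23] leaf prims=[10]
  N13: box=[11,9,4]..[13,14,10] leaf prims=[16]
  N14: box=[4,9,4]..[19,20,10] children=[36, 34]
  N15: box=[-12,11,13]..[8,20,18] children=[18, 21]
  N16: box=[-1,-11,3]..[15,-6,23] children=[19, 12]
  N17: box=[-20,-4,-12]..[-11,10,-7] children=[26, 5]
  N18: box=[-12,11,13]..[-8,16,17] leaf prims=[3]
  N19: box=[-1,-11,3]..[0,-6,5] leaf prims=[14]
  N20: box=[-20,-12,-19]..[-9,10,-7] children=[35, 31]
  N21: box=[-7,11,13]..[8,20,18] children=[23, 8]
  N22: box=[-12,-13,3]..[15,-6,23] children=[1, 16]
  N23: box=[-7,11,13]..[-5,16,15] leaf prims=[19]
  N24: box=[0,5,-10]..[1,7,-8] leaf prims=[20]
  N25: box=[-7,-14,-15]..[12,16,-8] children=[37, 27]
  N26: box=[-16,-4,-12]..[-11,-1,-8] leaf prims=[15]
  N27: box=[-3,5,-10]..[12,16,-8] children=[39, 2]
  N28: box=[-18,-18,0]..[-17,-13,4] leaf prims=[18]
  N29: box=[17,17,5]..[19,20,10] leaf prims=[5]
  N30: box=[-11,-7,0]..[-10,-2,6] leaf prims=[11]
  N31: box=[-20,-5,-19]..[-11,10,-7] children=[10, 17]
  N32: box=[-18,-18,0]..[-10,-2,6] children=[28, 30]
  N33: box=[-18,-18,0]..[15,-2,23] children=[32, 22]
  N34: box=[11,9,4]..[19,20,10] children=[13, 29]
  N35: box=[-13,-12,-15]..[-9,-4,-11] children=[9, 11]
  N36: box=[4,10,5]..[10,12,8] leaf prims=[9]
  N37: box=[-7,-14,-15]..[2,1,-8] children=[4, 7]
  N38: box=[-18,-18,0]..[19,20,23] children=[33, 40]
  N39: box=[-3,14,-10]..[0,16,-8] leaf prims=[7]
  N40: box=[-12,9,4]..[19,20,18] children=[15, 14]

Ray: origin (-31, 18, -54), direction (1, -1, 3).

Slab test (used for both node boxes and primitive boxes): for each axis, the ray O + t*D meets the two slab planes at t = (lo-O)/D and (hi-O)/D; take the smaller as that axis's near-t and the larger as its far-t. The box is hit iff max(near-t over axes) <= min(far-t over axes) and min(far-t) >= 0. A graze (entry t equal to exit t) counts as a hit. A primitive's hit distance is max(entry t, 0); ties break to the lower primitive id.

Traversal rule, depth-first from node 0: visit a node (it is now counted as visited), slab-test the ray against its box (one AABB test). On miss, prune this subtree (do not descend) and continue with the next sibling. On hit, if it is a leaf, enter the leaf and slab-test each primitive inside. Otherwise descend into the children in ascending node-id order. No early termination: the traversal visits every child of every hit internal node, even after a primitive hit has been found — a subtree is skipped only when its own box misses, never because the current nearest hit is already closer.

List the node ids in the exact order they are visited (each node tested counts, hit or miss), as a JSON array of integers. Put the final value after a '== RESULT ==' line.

Trace the traversal:
N0 x:[11,50] y:[-2,36] z:[35/3,77/3] -> hit [35/3,77/3], descend [3, 38]
  N3 x:[11,43] y:[2,32] z:[35/3,47/3] -> hit [35/3,47/3], descend [20, 25]
    N20 x:[11,22] y:[8,30] z:[35/3,47/3] -> hit [35/3,47/3], descend [31, 35]
      N31 x:[11,20] y:[8,23] z:[35/3,47/3] -> hit [35/3,47/3], descend [10, 17]
        N10 x:[12,13] y:[20,23] z:[35/3,37/3] -> miss, prune
        N17 x:[11,20] y:[8,22] z:[14,47/3] -> hit [14,47/3], descend [5, 26]
          N5 x:[11,13] y:[8,14] z:[15,47/3] -> miss, prune
          N26 x:[15,20] y:[19,22] z:[14,46/3] -> miss, prune
      N35 x:[18,22] y:[22,30] z:[13,43/3] -> miss, prune
    N25 x:[24,43] y:[2,32] z:[13,46/3] -> miss, prune
  N38 x:[13,50] y:[-2,36] z:[18,77/3] -> hit [18,77/3], descend [33, 40]
    N33 x:[13,46] y:[20,36] z:[18,77/3] -> hit [20,77/3], descend [22, 32]
      N22 x:[19,46] y:[24,31] z:[19,77/3] -> hit [24,77/3], descend [1, 16]
        N1 x:[19,24] y:[28,31] z:[58/3,64/3] -> miss, prune
        N16 x:[30,46] y:[24,29] z:[19,77/3] -> miss, prune
      N32 x:[13,21] y:[20,36] z:[18,20] -> hit [20,20], descend [28, 30]
        N28 x:[13,14] y:[31,36] z:[18,58/3] -> miss, prune
        N30 x:[20,21] y:[20,25] z:[18,20] -> hit [20,20] leaf, test {P11@t=20}
    N40 x:[19,50] y:[-2,9] z:[58/3,24] -> miss, prune

Visited [0, 3, 20, 31, 10, 17, 5, 26, 35, 25, 38, 33, 22, 1, 16, 32, 28, 30, 40]. Tests: 19 box, 1 leaf. Nearest: P11.

== RESULT ==
[0, 3, 20, 31, 10, 17, 5, 26, 35, 25, 38, 33, 22, 1, 16, 32, 28, 30, 40]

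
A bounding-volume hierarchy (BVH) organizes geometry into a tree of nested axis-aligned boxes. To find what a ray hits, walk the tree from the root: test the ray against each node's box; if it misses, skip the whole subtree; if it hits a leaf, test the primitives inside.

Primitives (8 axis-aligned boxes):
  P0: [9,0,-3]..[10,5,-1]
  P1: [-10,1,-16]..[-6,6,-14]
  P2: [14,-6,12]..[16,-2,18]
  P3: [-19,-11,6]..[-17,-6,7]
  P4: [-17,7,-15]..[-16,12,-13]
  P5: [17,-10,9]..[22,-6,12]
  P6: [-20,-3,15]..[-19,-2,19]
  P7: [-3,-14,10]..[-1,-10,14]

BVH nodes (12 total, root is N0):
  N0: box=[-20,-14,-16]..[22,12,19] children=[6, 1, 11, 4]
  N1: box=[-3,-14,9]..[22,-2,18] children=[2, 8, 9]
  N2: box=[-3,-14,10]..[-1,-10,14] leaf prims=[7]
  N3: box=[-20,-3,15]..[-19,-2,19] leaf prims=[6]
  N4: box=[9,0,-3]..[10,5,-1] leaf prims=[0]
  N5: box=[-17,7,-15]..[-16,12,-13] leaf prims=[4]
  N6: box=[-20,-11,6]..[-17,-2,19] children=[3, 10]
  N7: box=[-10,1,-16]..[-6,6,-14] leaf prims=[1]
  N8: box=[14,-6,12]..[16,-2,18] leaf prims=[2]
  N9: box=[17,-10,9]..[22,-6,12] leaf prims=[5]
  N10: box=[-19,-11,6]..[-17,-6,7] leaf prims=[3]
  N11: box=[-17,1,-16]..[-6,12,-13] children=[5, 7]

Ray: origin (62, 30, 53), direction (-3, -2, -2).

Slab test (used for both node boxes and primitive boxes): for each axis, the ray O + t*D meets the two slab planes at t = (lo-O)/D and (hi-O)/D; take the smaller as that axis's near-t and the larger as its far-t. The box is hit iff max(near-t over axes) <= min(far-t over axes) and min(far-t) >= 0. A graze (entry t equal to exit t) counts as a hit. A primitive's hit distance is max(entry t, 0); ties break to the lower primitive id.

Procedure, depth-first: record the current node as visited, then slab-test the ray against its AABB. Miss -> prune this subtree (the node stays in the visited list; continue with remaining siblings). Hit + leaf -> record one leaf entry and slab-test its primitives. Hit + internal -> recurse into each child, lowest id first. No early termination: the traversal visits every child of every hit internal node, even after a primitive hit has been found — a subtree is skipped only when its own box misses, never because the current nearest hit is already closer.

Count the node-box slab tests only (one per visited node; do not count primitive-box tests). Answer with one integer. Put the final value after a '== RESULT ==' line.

Walk:
N0 x:[40/3,82/3] y:[9,22] z:[17,69/2] -> hit [17,22], descend [1, 4, 6, 11]
  N1 x:[40/3,65/3] y:[16,22] z:[35/2,22] -> hit [35/2,65/3], descend [2, 8, 9]
    N2 x:[21,65/3] y:[20,22] z:[39/2,43/2] -> hit [21,43/2] leaf, test {P7@t=21}
    N8 x:[46/3,16] y:[16,18] z:[35/2,41/2] -> miss, prune
    N9 x:[40/3,15] y:[18,20] z:[41/2,22] -> miss, prune
  N4 x:[52/3,53/3] y:[25/2,15] z:[27,28] -> miss, prune
  N6 x:[79/3,82/3] y:[16,41/2] z:[17,47/2] -> miss, prune
  N11 x:[68/3,79/3] y:[9,29/2] z:[33,69/2] -> miss, prune

Visited [0, 1, 2, 8, 9, 4, 6, 11]. Tests: 8 box, 1 leaf. Nearest: P7.

== RESULT ==
8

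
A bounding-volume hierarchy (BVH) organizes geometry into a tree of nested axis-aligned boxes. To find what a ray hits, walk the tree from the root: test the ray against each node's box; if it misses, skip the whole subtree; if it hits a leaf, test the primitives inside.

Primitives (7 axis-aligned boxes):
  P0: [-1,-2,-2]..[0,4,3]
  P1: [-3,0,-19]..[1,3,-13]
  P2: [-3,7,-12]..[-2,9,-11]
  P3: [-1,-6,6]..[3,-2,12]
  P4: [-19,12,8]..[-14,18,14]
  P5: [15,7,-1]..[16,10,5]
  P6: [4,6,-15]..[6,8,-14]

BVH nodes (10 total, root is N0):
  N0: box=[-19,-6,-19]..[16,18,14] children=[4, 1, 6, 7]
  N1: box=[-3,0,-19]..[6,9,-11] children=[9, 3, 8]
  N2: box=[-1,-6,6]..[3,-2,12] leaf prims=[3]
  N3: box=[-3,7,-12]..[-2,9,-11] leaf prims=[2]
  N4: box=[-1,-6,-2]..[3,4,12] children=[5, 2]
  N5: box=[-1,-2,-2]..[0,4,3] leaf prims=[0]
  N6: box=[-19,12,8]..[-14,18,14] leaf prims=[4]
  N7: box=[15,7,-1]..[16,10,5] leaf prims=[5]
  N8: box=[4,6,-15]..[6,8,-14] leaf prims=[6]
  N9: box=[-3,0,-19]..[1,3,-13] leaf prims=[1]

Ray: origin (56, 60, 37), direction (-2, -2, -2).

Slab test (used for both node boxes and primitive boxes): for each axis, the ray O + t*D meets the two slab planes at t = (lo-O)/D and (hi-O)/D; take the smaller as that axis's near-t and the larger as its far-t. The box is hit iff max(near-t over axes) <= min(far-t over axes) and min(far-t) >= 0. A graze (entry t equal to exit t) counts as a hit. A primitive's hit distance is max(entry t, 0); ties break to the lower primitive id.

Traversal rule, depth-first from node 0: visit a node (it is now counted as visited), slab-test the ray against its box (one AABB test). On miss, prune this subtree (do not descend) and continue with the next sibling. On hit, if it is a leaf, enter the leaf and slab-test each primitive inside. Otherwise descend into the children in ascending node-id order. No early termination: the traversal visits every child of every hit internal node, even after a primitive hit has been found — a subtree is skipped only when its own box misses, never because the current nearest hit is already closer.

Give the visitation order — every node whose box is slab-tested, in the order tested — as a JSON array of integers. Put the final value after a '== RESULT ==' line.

Walk:
N0 x:[20,75/2] y:[21,33] z:[23/2,28] -> hit [21,28], descend [1, 4, 6, 7]
  N1 x:[25,59/2] y:[51/2,30] z:[24,28] -> hit [51/2,28], descend [3, 8, 9]
    N3 x:[29,59/2] y:[51/2,53/2] z:[24,49/2] -> miss, prune
    N8 x:[25,26] y:[26,27] z:[51/2,26] -> hit [26,26] leaf, test {P6@t=26}
    N9 x:[55/2,59/2] y:[57/2,30] z:[25,28] -> miss, prune
  N4 x:[53/2,57/2] y:[28,33] z:[25/2,39/2] -> miss, prune
  N6 x:[35,75/2] y:[21,24] z:[23/2,29/2] -> miss, prune
  N7 x:[20,41/2] y:[25,53/2] z:[16,19] -> miss, prune

order=[0, 1, 3, 8, 9, 4, 6, 7]  |boxes|=8  |leaves|=1  hit=P6

== RESULT ==
[0, 1, 3, 8, 9, 4, 6, 7]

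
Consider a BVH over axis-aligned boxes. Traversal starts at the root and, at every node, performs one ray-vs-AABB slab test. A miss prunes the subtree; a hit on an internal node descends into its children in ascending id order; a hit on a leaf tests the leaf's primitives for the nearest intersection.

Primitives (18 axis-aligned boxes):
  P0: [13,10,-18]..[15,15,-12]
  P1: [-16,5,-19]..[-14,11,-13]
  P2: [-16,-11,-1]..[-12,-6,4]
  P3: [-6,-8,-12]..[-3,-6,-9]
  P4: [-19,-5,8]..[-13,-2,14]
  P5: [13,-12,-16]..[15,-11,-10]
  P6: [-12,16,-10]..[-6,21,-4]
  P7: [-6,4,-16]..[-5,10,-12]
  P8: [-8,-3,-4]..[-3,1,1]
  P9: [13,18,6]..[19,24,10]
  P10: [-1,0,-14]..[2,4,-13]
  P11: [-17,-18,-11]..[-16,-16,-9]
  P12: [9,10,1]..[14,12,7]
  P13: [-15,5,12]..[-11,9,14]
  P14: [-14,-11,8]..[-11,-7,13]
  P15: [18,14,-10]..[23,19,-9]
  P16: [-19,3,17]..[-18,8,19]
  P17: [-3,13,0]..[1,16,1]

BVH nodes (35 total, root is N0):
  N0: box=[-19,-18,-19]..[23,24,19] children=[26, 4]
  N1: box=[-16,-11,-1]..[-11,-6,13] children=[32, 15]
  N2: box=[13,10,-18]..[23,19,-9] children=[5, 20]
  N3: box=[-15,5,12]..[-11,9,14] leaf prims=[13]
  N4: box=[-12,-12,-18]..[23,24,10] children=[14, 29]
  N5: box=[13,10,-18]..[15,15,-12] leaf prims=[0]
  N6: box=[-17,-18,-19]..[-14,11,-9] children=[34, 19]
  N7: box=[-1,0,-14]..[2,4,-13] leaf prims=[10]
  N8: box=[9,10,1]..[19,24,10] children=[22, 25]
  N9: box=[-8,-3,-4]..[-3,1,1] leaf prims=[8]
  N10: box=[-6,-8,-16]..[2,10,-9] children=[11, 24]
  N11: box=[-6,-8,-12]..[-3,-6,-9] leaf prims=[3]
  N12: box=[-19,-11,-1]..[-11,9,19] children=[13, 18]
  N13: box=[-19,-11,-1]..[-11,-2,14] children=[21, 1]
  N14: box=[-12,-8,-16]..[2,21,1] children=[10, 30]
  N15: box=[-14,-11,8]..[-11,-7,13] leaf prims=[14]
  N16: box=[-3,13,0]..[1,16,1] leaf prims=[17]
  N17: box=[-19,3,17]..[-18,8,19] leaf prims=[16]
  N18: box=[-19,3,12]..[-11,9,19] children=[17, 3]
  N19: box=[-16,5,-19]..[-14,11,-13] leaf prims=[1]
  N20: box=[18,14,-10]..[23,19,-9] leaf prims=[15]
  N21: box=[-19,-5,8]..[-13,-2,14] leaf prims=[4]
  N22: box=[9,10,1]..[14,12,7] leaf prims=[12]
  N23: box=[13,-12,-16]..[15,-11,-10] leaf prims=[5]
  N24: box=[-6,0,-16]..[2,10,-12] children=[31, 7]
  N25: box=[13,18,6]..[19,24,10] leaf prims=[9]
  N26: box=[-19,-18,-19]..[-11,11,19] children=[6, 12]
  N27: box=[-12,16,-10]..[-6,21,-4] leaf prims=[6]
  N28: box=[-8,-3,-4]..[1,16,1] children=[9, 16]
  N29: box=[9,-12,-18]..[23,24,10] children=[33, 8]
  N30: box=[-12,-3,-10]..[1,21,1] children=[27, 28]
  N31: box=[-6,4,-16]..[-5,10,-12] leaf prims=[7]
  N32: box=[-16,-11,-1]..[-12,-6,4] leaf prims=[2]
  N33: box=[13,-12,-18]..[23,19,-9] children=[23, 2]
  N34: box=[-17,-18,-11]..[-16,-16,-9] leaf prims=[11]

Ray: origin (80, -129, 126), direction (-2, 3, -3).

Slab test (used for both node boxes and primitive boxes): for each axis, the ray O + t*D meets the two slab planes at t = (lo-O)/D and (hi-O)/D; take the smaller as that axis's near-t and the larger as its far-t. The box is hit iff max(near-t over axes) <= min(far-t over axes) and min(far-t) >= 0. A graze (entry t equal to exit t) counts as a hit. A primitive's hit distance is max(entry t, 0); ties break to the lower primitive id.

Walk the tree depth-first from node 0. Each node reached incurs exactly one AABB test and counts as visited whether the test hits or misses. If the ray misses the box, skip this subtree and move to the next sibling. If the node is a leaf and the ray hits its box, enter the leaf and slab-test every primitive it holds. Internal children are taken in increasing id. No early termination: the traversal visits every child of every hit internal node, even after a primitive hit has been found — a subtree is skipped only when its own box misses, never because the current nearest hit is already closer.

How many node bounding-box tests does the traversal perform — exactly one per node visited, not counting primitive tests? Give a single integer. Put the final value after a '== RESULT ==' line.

Traverse from the root:
N0 x:[57/2,99/2] y:[37,51] z:[107/3,145/3] -> hit [37,145/3], descend [4, 26]
  N4 x:[57/2,46] y:[39,51] z:[116/3,48] -> hit [39,46], descend [14, 29]
    N14 x:[39,46] y:[121/3,50] z:[125/3,142/3] -> hit [125/3,46], descend [10, 30]
      N10 x:[39,43] y:[121/3,139/3] z:[45,142/3] -> miss, prune
      N30 x:[79/2,46] y:[42,50] z:[125/3,136/3] -> hit [42,136/3], descend [27, 28]
        N27 x:[43,46] y:[145/3,50] z:[130/3,136/3] -> miss, prune
        N28 x:[79/2,44] y:[42,145/3] z:[125/3,130/3] -> hit [42,130/3], descend [9, 16]
          N9 x:[83/2,44] y:[42,130/3] z:[125/3,130/3] -> hit [42,130/3] leaf, test {P8@t=42}
          N16 x:[79/2,83/2] y:[142/3,145/3] z:[125/3,42] -> miss, prune
    N29 x:[57/2,71/2] y:[39,51] z:[116/3,48] -> miss, prune
  N26 x:[91/2,99/2] y:[37,140/3] z:[107/3,145/3] -> hit [91/2,140/3], descend [6, 12]
    N6 x:[47,97/2] y:[37,140/3] z:[45,145/3] -> miss, prune
    N12 x:[91/2,99/2] y:[118/3,46] z:[107/3,127/3] -> miss, prune

13 AABB tests over nodes [0, 4, 14, 10, 30, 27, 28, 9, 16, 29, 26, 6, 12]; 1 leaf entered; closest P8.

== RESULT ==
13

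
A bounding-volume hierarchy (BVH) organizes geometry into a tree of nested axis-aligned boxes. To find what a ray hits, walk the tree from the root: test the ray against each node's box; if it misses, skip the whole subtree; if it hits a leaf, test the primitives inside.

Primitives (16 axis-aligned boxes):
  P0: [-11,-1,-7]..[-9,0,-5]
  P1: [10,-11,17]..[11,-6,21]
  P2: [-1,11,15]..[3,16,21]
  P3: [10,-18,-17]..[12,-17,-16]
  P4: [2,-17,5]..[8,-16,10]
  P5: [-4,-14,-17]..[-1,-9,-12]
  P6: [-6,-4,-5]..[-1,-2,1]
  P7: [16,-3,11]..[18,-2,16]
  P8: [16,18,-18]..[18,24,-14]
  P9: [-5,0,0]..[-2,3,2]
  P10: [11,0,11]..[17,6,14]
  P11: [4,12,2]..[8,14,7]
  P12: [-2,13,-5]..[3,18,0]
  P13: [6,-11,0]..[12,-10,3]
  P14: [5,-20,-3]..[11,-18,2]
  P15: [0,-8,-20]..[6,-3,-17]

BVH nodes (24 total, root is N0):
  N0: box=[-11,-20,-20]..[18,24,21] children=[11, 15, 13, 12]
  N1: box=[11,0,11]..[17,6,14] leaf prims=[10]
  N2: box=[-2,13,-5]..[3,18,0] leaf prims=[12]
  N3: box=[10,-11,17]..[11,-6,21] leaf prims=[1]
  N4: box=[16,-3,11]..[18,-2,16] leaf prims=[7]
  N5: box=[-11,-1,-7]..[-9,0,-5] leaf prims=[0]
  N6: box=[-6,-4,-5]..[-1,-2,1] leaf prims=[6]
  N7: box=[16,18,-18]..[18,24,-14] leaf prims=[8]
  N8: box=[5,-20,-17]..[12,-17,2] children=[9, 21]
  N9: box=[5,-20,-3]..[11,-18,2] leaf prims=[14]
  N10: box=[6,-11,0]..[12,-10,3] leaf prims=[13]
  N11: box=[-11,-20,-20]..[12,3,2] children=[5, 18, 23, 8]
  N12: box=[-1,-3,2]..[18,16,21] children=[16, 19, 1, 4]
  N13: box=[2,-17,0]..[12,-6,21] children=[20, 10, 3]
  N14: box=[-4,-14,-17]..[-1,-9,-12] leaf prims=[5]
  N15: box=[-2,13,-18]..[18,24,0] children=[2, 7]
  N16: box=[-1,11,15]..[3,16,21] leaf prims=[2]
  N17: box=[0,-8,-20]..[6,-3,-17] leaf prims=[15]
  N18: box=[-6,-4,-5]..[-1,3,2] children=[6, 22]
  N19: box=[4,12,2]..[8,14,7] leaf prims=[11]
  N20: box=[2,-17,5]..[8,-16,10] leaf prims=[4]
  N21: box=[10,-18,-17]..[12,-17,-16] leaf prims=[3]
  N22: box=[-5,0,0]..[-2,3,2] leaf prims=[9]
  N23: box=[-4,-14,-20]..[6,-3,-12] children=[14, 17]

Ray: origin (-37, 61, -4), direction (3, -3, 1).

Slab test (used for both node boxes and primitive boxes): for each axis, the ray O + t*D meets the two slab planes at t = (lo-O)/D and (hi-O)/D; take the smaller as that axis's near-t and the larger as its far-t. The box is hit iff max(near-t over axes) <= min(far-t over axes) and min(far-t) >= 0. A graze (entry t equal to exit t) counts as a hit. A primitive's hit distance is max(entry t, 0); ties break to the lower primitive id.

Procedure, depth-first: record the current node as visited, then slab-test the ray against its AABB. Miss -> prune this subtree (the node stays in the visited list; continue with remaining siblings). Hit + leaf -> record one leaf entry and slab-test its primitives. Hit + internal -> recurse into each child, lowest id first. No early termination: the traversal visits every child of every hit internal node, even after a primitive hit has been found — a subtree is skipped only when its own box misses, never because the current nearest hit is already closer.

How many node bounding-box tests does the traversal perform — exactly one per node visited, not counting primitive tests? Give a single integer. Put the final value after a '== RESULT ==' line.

Trace the traversal:
N0 x:[26/3,55/3] y:[37/3,27] z:[-16,25] -> hit [37/3,55/3], descend [11, 12, 13, 15]
  N11 x:[26/3,49/3] y:[58/3,27] z:[-16,6] -> miss, prune
  N12 x:[12,55/3] y:[15,64/3] z:[6,25] -> hit [15,55/3], descend [1, 4, 16, 19]
    N1 x:[16,18] y:[55/3,61/3] z:[15,18] -> miss, prune
    N4 x:[53/3,55/3] y:[21,64/3] z:[15,20] -> miss, prune
    N16 x:[12,40/3] y:[15,50/3] z:[19,25] -> miss, prune
    N19 x:[41/3,15] y:[47/3,49/3] z:[6,11] -> miss, prune
  N13 x:[13,49/3] y:[67/3,26] z:[4,25] -> miss, prune
  N15 x:[35/3,55/3] y:[37/3,16] z:[-14,4] -> miss, prune

Summary -> nodes [0, 11, 12, 1, 4, 16, 19, 13, 15]; box-tests=9; leaf-entries=0; first=miss

== RESULT ==
9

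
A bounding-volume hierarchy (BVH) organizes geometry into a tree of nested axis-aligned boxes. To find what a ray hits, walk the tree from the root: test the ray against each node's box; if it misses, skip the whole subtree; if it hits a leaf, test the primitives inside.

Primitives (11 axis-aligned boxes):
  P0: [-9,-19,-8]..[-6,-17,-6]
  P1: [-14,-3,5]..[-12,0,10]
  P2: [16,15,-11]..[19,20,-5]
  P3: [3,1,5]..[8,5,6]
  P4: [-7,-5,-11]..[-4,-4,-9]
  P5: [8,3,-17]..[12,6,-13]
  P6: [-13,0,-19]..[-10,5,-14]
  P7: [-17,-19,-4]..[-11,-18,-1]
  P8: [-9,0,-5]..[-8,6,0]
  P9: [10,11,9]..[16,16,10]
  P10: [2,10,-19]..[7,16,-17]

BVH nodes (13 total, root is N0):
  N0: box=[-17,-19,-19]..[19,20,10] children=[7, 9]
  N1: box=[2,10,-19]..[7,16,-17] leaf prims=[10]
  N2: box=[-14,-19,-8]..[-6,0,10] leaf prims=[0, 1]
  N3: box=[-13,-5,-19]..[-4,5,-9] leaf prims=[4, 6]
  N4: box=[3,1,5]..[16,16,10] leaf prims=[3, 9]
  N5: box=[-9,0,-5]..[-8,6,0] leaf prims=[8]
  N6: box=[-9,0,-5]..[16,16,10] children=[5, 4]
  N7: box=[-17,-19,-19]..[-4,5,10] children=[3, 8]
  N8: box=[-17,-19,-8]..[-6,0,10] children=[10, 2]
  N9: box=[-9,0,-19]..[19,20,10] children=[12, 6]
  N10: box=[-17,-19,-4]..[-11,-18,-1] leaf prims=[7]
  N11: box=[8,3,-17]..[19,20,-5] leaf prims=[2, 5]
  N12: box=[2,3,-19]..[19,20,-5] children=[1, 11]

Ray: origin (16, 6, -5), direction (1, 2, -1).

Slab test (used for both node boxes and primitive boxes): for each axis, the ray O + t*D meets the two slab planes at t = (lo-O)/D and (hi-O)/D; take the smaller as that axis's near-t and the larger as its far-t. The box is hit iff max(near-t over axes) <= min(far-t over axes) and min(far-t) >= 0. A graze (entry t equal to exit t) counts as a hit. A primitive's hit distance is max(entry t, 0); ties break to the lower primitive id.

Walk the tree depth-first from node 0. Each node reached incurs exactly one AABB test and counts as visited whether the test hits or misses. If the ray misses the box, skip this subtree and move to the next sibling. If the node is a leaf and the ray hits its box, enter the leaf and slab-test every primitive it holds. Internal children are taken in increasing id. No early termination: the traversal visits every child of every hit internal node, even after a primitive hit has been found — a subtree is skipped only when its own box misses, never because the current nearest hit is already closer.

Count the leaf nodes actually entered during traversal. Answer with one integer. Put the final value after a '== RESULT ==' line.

Walk:
N0 x:[-33,3] y:[-25/2,7] z:[-15,14] -> hit [-25/2,3], descend [7, 9]
  N7 x:[-33,-20] y:[-25/2,-1/2] z:[-15,14] -> miss, prune
  N9 x:[-25,3] y:[-3,7] z:[-15,14] -> hit [-3,3], descend [6, 12]
    N6 x:[-25,0] y:[-3,5] z:[-15,0] -> hit [-3,0], descend [4, 5]
      N4 x:[-13,0] y:[-5/2,5] z:[-15,-10] -> miss, prune
      N5 x:[-25,-24] y:[-3,0] z:[-5,0] -> miss, prune
    N12 x:[-14,3] y:[-3/2,7] z:[0,14] -> hit [0,3], descend [1, 11]
      N1 x:[-14,-9] y:[2,5] z:[12,14] -> miss, prune
      N11 x:[-8,3] y:[-3/2,7] z:[0,12] -> hit [0,3] leaf, test {P2(miss), P5(miss)}

Summary -> nodes [0, 7, 9, 6, 4, 5, 12, 1, 11]; box-tests=9; leaf-entries=1; first=miss

== RESULT ==
1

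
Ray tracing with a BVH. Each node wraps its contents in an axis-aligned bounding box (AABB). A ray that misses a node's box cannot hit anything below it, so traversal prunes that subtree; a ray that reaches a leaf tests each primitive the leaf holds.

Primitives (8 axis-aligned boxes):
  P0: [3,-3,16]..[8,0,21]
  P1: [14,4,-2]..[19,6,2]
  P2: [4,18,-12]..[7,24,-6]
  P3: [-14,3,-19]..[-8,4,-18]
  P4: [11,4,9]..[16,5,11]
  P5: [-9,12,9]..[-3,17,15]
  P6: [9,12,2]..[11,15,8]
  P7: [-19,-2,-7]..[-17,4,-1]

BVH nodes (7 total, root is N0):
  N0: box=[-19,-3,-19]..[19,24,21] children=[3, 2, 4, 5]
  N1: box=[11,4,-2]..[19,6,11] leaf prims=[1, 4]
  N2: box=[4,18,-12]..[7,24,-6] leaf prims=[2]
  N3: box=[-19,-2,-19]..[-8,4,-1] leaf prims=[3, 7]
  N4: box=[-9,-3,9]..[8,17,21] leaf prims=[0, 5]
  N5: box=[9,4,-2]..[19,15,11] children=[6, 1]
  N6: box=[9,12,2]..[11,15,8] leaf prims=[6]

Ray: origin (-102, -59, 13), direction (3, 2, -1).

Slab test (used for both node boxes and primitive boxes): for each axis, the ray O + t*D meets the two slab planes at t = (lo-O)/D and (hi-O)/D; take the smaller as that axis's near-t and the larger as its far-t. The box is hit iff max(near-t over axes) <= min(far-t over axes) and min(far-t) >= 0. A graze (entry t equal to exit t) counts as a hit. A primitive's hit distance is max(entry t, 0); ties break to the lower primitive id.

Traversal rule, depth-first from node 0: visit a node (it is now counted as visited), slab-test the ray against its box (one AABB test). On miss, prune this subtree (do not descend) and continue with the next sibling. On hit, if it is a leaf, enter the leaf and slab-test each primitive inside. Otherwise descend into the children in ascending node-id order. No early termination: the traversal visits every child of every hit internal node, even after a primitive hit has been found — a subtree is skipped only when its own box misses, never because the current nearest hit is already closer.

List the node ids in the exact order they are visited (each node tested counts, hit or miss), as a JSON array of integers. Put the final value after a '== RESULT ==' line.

Traverse from the root:
N0 x:[83/3,121/3] y:[28,83/2] z:[-8,32] -> hit [28,32], descend [2, 3, 4, 5]
  N2 x:[106/3,109/3] y:[77/2,83/2] z:[19,25] -> miss, prune
  N3 x:[83/3,94/3] y:[57/2,63/2] z:[14,32] -> hit [57/2,94/3] leaf, test {P3@t=31, P7(miss)}
  N4 x:[31,110/3] y:[28,38] z:[-8,4] -> miss, prune
  N5 x:[37,121/3] y:[63/2,37] z:[2,15] -> miss, prune

5 AABB tests over nodes [0, 2, 3, 4, 5]; 1 leaf entered; closest P3.

== RESULT ==
[0, 2, 3, 4, 5]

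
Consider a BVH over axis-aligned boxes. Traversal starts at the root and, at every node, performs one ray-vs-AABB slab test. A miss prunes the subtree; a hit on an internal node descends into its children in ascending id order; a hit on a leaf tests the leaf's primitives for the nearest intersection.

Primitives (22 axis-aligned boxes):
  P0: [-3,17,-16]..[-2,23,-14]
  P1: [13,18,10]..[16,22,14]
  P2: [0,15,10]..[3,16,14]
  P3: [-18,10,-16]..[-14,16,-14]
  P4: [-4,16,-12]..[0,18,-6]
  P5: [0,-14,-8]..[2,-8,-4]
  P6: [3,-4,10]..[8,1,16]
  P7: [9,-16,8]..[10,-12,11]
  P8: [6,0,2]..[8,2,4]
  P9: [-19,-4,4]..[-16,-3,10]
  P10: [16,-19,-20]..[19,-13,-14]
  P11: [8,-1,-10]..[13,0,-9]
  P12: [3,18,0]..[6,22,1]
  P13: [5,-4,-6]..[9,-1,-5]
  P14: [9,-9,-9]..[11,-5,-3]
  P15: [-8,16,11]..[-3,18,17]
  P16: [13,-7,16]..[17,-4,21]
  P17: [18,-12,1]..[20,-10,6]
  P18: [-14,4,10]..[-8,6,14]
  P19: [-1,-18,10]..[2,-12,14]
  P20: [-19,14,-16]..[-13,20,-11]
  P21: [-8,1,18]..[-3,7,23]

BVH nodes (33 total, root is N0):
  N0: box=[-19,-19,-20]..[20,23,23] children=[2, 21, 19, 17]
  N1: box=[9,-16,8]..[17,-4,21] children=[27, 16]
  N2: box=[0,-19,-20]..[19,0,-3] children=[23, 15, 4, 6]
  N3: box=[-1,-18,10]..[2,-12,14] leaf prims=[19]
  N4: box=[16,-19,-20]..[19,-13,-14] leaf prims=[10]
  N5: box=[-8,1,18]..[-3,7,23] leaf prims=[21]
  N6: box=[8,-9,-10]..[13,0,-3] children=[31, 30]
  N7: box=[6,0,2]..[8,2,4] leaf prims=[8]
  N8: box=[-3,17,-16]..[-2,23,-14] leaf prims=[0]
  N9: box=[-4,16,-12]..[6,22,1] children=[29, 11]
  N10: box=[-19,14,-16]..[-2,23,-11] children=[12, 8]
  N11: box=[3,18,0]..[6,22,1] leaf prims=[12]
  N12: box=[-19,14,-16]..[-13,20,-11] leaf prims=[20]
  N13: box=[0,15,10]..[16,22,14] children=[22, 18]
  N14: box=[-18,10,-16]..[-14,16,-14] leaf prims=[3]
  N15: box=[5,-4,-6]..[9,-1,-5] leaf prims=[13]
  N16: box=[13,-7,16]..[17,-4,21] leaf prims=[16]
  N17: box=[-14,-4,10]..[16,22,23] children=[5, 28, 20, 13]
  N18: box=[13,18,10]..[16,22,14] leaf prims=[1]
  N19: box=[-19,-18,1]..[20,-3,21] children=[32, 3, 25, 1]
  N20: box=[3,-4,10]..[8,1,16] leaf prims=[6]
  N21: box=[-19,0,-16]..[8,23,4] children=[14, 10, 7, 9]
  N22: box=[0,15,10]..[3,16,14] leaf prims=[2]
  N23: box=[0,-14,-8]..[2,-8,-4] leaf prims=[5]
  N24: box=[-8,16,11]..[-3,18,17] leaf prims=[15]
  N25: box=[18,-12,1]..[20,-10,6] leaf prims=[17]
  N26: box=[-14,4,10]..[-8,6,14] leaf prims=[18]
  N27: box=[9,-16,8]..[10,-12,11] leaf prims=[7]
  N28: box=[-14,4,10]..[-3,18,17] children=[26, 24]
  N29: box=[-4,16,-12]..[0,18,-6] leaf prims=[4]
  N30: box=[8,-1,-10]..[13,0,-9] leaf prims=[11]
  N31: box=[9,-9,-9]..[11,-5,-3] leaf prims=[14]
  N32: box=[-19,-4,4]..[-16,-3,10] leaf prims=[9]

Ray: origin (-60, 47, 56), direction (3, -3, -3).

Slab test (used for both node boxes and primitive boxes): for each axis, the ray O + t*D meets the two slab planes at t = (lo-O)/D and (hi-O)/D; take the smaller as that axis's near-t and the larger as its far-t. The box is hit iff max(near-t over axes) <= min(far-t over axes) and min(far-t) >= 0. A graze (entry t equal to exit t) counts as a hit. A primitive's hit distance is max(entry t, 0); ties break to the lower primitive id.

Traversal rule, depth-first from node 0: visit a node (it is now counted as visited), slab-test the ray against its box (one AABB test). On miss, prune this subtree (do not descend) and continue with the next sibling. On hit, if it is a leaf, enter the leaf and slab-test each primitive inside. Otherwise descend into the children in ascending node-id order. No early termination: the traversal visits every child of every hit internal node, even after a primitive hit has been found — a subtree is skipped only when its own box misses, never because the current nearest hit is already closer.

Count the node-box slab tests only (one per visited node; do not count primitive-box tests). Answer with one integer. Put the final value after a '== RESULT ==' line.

Traverse from the root:
N0 x:[41/3,80/3] y:[8,22] z:[11,76/3] -> hit [41/3,22], descend [2, 17, 19, 21]
  N2 x:[20,79/3] y:[47/3,22] z:[59/3,76/3] -> hit [20,22], descend [4, 6, 15, 23]
    N4 x:[76/3,79/3] y:[20,22] z:[70/3,76/3] -> miss, prune
    N6 x:[68/3,73/3] y:[47/3,56/3] z:[59/3,22] -> miss, prune
    N15 x:[65/3,23] y:[16,17] z:[61/3,62/3] -> miss, prune
    N23 x:[20,62/3] y:[55/3,61/3] z:[20,64/3] -> hit [20,61/3] leaf, test {P5@t=20}
  N17 x:[46/3,76/3] y:[25/3,17] z:[11,46/3] -> hit [46/3,46/3], descend [5, 13, 20, 28]
    N5 x:[52/3,19] y:[40/3,46/3] z:[11,38/3] -> miss, prune
    N13 x:[20,76/3] y:[25/3,32/3] z:[14,46/3] -> miss, prune
    N20 x:[21,68/3] y:[46/3,17] z:[40/3,46/3] -> miss, prune
    N28 x:[46/3,19] y:[29/3,43/3] z:[13,46/3] -> miss, prune
  N19 x:[41/3,80/3] y:[50/3,65/3] z:[35/3,55/3] -> hit [50/3,55/3], descend [1, 3, 25, 32]
    N1 x:[23,77/3] y:[17,21] z:[35/3,16] -> miss, prune
    N3 x:[59/3,62/3] y:[59/3,65/3] z:[14,46/3] -> miss, prune
    N25 x:[26,80/3] y:[19,59/3] z:[50/3,55/3] -> miss, prune
    N32 x:[41/3,44/3] y:[50/3,17] z:[46/3,52/3] -> miss, prune
  N21 x:[41/3,68/3] y:[8,47/3] z:[52/3,24] -> miss, prune

order=[0, 2, 4, 6, 15, 23, 17, 5, 13, 20, 28, 19, 1, 3, 25, 32, 21]  |boxes|=17  |leaves|=1  hit=P5

== RESULT ==
17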